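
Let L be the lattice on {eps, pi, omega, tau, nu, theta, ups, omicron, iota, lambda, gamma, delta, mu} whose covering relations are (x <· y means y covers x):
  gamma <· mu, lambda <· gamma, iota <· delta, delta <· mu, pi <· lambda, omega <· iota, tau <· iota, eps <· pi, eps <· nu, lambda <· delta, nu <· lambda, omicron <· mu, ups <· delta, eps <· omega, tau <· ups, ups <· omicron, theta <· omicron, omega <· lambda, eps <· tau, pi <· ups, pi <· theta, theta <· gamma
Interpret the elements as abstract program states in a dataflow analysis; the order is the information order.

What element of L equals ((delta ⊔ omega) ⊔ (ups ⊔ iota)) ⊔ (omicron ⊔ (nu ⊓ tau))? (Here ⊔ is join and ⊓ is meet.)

delta ∨ omega = delta
ups ∨ iota = delta
delta ∨ delta = delta
nu ∧ tau = eps
omicron ∨ eps = omicron
delta ∨ omicron = mu

mu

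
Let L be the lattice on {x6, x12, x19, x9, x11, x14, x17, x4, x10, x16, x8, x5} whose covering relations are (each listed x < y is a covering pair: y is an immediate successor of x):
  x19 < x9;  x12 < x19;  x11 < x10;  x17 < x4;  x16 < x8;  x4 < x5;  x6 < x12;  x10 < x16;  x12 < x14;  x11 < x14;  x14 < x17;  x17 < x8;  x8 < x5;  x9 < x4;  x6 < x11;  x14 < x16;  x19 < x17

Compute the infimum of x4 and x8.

x17

Common lower bounds of {x4, x8}: x11, x12, x14, x17, x19, x6.
The greatest among these is x17.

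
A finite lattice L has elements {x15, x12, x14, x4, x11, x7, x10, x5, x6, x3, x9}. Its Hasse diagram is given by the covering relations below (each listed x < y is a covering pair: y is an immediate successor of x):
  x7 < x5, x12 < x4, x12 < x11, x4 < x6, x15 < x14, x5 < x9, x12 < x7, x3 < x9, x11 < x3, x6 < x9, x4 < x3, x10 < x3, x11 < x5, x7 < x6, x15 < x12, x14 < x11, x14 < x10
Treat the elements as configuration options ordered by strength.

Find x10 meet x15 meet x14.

Common lower bounds of {x10, x15, x14}: x15.
The greatest among these is x15.

x15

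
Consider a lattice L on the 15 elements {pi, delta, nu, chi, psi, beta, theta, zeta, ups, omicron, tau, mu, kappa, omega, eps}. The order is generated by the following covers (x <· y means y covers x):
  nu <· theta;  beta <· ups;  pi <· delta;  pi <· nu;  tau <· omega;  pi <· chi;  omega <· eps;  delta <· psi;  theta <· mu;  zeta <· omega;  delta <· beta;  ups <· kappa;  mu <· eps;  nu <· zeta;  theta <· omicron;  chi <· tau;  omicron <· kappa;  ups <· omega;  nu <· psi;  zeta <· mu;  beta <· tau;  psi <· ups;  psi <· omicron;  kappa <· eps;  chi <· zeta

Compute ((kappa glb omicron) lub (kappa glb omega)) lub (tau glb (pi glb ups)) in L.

kappa ∧ omicron = omicron
kappa ∧ omega = ups
omicron ∨ ups = kappa
pi ∧ ups = pi
tau ∧ pi = pi
kappa ∨ pi = kappa

kappa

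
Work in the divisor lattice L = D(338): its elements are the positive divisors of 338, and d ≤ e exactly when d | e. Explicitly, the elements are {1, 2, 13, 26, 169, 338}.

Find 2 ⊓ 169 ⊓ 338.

1

In the divisibility order, the meet is the greatest common divisor: gcd(2, 169, 338) = 1.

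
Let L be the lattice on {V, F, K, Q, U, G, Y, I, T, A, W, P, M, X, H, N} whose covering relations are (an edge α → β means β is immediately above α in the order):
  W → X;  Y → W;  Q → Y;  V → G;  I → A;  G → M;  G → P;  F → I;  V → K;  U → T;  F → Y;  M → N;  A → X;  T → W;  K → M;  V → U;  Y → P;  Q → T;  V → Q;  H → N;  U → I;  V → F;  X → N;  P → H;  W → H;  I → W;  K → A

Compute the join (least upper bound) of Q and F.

Common upper bounds of {Q, F}: H, N, P, W, X, Y.
The least among these is Y.

Y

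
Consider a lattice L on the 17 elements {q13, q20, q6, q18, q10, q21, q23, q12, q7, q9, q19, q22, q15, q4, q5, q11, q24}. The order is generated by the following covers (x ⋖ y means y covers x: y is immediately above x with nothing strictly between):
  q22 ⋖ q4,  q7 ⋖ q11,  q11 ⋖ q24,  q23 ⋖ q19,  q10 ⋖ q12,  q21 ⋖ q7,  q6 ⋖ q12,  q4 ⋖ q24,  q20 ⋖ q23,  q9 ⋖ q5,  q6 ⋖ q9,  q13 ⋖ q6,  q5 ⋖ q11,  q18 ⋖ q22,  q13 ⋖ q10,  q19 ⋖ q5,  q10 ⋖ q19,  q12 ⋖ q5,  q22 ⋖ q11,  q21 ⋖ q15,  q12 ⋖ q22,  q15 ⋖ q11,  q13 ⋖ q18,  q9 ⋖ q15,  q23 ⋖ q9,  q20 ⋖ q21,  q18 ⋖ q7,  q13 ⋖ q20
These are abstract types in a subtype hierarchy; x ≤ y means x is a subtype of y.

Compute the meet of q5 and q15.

q9

Common lower bounds of {q5, q15}: q13, q20, q23, q6, q9.
The greatest among these is q9.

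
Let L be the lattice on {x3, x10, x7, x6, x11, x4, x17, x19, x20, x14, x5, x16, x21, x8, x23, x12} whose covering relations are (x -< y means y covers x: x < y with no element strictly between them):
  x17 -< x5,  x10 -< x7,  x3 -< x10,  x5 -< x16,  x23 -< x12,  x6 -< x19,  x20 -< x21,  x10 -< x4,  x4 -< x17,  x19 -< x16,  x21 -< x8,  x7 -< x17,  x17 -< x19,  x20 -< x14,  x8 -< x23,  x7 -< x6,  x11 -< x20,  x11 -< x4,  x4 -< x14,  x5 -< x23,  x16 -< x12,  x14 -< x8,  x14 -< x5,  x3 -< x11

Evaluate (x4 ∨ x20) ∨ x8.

x8

x4 ∨ x20 = x14
x14 ∨ x8 = x8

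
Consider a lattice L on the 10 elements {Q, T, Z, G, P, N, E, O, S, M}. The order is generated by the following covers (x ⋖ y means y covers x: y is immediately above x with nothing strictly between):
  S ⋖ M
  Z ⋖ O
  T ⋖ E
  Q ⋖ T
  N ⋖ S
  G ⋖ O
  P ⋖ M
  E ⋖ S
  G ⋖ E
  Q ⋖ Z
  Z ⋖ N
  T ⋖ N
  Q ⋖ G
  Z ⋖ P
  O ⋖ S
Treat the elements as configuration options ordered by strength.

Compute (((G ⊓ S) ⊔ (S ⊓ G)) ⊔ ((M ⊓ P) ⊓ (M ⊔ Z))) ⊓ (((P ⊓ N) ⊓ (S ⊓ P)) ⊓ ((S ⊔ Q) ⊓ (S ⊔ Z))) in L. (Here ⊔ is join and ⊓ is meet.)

G ∧ S = G
S ∧ G = G
G ∨ G = G
M ∧ P = P
M ∨ Z = M
P ∧ M = P
G ∨ P = M
P ∧ N = Z
S ∧ P = Z
Z ∧ Z = Z
S ∨ Q = S
S ∨ Z = S
S ∧ S = S
Z ∧ S = Z
M ∧ Z = Z

Z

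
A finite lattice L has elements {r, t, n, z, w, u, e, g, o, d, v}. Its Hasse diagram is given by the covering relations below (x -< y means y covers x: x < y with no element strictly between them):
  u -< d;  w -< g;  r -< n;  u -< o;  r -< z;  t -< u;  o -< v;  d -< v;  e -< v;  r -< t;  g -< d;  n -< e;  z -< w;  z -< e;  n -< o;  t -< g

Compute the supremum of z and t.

Common upper bounds of {z, t}: d, g, v.
The least among these is g.

g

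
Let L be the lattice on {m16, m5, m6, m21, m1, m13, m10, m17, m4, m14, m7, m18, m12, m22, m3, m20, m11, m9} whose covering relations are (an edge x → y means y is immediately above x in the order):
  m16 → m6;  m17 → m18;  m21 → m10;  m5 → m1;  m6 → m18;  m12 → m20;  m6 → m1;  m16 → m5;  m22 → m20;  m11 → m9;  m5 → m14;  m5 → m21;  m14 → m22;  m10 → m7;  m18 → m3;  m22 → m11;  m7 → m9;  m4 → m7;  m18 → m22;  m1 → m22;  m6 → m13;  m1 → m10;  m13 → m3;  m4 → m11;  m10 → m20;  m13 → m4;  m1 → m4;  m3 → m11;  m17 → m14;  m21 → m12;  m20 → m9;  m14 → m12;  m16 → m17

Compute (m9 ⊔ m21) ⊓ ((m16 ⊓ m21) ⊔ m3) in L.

m3

m9 ∨ m21 = m9
m16 ∧ m21 = m16
m16 ∨ m3 = m3
m9 ∧ m3 = m3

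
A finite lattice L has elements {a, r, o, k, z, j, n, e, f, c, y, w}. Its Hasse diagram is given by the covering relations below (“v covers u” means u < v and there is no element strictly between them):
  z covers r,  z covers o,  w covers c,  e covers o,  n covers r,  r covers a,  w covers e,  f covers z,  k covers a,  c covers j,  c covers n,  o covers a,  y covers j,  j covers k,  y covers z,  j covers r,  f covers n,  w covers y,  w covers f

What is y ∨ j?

y

Common upper bounds of {y, j}: w, y.
The least among these is y.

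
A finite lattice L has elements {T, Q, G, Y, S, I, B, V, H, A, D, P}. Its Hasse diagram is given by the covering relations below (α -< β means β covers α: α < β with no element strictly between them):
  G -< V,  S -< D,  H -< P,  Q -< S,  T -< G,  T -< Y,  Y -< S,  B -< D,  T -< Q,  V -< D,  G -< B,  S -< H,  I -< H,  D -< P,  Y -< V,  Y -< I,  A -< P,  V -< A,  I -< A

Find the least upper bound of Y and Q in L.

Common upper bounds of {Y, Q}: D, H, P, S.
The least among these is S.

S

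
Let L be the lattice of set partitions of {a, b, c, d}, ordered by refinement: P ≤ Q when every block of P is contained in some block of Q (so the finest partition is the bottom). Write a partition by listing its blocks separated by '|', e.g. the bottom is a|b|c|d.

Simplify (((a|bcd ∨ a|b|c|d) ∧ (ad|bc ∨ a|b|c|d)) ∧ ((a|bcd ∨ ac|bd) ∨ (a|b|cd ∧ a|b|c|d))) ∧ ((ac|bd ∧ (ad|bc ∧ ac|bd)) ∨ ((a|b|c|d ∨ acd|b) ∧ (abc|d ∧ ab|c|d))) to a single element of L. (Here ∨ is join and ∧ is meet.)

a|b|c|d

a|bcd ∨ a|b|c|d = a|bcd
ad|bc ∨ a|b|c|d = ad|bc
a|bcd ∧ ad|bc = a|bc|d
a|bcd ∨ ac|bd = abcd
a|b|cd ∧ a|b|c|d = a|b|c|d
abcd ∨ a|b|c|d = abcd
a|bc|d ∧ abcd = a|bc|d
ad|bc ∧ ac|bd = a|b|c|d
ac|bd ∧ a|b|c|d = a|b|c|d
a|b|c|d ∨ acd|b = acd|b
abc|d ∧ ab|c|d = ab|c|d
acd|b ∧ ab|c|d = a|b|c|d
a|b|c|d ∨ a|b|c|d = a|b|c|d
a|bc|d ∧ a|b|c|d = a|b|c|d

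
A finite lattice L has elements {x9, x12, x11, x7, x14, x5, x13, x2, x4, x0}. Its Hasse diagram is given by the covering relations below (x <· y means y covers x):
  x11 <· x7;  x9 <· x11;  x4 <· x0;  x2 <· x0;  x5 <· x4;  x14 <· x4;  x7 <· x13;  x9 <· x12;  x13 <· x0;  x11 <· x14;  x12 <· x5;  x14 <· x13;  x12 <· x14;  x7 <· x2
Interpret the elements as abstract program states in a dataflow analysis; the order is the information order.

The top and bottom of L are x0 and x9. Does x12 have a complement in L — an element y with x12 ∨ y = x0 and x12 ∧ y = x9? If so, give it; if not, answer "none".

x2

Need y with x12 ∨ y = x0 and x12 ∧ y = x9.
Checking each element gives: x2.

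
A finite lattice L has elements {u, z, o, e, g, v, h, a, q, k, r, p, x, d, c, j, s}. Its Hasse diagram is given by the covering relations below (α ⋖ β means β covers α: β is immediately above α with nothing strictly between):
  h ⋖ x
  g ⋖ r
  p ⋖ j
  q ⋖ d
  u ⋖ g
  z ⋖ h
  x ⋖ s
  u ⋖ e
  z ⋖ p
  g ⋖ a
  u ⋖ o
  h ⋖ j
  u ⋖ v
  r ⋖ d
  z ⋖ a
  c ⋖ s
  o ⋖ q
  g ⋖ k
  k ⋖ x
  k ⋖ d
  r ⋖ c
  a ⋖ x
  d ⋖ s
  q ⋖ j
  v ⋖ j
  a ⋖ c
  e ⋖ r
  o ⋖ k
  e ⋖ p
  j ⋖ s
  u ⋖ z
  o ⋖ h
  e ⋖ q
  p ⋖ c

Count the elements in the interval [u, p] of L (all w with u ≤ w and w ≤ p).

The interval [u, p] = {e, p, u, z}, which has 4 elements.

4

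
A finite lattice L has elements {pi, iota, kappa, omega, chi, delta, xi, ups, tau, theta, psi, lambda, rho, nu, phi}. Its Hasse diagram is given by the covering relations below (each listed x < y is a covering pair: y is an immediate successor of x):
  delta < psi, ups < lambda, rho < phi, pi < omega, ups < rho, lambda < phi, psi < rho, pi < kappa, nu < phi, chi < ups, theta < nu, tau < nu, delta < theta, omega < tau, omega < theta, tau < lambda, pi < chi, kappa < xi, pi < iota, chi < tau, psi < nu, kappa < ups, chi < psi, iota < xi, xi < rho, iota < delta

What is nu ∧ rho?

psi

Common lower bounds of {nu, rho}: chi, delta, iota, pi, psi.
The greatest among these is psi.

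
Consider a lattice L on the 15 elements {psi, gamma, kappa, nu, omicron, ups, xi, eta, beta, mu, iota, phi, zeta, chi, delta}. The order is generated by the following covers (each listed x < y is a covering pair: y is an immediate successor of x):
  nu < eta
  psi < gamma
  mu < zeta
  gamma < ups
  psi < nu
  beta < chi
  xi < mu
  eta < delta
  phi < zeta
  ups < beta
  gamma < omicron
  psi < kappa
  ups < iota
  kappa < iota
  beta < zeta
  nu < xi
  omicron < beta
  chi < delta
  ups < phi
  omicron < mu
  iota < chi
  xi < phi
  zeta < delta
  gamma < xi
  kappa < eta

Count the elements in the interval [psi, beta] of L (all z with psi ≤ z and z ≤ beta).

5

The interval [psi, beta] = {beta, gamma, omicron, psi, ups}, which has 5 elements.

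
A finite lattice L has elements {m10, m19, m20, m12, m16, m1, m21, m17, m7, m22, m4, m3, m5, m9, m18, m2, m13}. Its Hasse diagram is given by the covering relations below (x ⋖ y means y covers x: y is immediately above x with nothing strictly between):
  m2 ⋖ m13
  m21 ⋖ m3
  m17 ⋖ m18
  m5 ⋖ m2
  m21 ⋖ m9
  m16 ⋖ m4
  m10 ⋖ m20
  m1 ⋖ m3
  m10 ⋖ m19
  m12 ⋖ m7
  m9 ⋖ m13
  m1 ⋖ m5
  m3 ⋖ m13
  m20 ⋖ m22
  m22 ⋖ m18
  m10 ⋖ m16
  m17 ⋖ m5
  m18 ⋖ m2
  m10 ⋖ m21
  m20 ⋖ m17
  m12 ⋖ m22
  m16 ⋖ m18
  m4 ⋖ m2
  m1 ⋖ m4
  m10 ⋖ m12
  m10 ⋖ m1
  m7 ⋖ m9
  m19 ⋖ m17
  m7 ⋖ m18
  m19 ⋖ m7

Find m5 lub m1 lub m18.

m2

Common upper bounds of {m5, m1, m18}: m13, m2.
The least among these is m2.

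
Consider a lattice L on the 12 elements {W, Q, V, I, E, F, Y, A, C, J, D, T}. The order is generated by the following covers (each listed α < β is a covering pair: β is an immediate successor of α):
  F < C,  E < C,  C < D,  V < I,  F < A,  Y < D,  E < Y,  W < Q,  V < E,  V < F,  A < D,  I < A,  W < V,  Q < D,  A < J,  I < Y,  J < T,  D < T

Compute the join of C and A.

D

Common upper bounds of {C, A}: D, T.
The least among these is D.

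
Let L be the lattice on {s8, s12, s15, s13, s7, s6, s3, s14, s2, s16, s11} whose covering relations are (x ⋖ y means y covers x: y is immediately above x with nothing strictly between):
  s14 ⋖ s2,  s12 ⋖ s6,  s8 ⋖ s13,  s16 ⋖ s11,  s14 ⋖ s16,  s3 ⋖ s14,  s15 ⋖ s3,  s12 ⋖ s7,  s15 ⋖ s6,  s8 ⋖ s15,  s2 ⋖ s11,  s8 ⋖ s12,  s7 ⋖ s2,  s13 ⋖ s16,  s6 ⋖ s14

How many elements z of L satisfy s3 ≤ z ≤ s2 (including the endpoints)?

3

The interval [s3, s2] = {s14, s2, s3}, which has 3 elements.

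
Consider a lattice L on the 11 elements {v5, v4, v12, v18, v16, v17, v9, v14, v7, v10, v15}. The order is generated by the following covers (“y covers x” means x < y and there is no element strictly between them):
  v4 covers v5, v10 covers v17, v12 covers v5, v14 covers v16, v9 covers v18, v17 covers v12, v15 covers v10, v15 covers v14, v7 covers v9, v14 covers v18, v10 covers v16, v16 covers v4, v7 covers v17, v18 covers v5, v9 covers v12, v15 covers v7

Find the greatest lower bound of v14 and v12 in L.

Common lower bounds of {v14, v12}: v5.
The greatest among these is v5.

v5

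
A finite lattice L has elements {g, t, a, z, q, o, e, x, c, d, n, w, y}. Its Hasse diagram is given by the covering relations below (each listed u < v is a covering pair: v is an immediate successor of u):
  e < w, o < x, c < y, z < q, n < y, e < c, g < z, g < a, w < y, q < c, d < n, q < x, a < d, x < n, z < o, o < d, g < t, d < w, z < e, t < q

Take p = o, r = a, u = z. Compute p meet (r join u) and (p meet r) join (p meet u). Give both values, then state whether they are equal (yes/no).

o; z; no

r join u = d, so p meet (r join u) = o meet d = o.
p meet r = g and p meet u = z, so (p meet r) join (p meet u) = g join z = z.
Equal: no.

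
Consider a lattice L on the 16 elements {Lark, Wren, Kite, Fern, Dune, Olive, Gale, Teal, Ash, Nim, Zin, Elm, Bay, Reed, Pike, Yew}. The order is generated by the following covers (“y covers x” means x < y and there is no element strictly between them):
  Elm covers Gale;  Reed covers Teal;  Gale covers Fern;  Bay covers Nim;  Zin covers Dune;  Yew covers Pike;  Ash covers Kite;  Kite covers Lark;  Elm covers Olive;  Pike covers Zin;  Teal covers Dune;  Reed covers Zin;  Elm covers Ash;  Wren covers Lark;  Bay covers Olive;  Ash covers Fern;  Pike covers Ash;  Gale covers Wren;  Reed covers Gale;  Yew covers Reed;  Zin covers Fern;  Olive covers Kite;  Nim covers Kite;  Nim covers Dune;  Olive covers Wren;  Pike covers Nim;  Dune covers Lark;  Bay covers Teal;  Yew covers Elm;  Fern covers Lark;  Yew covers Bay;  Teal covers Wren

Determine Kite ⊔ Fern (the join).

Common upper bounds of {Kite, Fern}: Ash, Elm, Pike, Yew.
The least among these is Ash.

Ash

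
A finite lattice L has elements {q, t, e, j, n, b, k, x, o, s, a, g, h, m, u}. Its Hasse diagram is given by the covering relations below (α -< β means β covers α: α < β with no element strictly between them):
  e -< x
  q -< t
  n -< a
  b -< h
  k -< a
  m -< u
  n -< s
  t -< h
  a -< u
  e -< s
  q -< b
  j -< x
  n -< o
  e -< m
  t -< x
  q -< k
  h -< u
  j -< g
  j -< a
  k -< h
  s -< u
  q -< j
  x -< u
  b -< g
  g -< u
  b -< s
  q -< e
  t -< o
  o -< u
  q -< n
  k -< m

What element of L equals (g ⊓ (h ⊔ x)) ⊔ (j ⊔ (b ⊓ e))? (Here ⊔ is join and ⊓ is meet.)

h ∨ x = u
g ∧ u = g
b ∧ e = q
j ∨ q = j
g ∨ j = g

g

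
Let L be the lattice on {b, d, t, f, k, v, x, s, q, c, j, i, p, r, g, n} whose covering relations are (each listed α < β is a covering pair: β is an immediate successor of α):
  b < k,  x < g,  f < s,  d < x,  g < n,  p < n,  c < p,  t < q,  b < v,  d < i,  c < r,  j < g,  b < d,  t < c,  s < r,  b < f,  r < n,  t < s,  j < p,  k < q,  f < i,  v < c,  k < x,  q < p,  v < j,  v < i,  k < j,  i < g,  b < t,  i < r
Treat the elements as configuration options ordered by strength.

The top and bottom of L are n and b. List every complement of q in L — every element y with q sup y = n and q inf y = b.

Need y with q ∨ y = n and q ∧ y = b.
Checking each element gives: d, f, i.

d, f, i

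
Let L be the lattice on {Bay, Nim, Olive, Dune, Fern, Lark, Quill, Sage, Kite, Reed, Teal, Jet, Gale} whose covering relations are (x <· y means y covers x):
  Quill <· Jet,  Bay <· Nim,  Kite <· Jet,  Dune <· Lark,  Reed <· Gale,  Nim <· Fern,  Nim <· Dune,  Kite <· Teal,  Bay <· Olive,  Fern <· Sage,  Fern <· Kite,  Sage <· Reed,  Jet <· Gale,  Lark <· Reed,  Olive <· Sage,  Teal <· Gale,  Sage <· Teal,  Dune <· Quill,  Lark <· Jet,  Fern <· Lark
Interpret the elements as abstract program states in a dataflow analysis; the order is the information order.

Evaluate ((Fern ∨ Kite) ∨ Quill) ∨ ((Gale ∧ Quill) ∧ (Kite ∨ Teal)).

Jet

Fern ∨ Kite = Kite
Kite ∨ Quill = Jet
Gale ∧ Quill = Quill
Kite ∨ Teal = Teal
Quill ∧ Teal = Nim
Jet ∨ Nim = Jet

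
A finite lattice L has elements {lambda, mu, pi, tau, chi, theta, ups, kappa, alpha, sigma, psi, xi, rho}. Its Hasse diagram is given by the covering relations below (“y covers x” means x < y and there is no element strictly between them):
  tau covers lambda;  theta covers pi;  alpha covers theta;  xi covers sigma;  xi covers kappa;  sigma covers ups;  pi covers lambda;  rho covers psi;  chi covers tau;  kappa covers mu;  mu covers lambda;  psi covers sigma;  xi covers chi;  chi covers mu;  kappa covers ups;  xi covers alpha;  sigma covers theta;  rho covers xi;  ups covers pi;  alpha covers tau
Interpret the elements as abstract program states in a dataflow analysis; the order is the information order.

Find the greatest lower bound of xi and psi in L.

sigma

Common lower bounds of {xi, psi}: lambda, pi, sigma, theta, ups.
The greatest among these is sigma.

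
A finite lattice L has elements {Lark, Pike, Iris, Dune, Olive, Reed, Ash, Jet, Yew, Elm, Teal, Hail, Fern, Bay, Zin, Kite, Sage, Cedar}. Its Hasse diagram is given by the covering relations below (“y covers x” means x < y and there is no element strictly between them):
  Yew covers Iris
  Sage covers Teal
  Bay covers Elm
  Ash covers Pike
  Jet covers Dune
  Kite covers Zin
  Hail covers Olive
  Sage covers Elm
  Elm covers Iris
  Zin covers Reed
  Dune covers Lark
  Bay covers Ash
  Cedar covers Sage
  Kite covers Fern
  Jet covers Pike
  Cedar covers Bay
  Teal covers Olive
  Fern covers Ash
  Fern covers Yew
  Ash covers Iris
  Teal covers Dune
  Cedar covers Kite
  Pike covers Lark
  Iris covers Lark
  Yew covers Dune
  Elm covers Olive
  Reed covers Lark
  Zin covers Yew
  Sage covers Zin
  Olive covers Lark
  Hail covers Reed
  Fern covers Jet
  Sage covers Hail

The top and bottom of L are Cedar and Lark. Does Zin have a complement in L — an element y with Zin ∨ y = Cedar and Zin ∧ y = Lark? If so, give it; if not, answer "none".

none

For every candidate y, either Zin ∨ y ≠ Cedar or Zin ∧ y ≠ Lark; no complement exists.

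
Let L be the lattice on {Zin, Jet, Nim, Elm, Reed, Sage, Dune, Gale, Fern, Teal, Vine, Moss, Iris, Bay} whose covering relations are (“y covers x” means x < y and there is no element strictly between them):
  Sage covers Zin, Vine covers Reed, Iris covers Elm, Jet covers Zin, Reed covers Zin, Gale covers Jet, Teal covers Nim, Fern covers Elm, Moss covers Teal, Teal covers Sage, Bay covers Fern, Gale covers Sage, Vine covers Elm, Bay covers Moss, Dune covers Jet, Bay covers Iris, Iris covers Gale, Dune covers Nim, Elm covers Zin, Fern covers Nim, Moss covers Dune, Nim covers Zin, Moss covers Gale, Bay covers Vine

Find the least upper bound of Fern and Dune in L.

Common upper bounds of {Fern, Dune}: Bay.
The least among these is Bay.

Bay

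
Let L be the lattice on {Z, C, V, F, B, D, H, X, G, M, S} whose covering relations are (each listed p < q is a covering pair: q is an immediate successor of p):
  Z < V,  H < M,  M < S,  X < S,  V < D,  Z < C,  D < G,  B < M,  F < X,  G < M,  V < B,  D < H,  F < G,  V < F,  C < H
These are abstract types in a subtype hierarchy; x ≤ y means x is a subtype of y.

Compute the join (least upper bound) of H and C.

Common upper bounds of {H, C}: H, M, S.
The least among these is H.

H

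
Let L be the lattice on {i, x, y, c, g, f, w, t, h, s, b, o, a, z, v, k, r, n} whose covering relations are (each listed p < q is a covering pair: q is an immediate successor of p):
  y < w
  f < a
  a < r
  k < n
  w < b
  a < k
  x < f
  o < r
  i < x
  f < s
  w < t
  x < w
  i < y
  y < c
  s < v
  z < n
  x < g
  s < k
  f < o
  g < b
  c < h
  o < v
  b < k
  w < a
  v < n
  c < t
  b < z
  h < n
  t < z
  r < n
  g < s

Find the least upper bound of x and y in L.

Common upper bounds of {x, y}: a, b, k, n, r, t, w, z.
The least among these is w.

w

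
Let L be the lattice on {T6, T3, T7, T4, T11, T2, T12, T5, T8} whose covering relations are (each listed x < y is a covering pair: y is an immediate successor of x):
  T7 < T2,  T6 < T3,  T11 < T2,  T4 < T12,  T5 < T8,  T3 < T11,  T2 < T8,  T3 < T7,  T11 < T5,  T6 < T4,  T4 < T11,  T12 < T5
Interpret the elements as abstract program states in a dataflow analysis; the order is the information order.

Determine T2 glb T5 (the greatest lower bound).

T11

Common lower bounds of {T2, T5}: T11, T3, T4, T6.
The greatest among these is T11.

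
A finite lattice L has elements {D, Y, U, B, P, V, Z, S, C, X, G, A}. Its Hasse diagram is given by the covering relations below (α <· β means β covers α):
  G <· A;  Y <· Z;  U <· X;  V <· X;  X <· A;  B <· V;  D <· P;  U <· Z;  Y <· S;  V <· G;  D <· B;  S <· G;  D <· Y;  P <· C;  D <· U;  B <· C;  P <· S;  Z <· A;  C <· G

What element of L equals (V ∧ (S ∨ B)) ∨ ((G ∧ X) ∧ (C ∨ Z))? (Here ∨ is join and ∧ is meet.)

S ∨ B = G
V ∧ G = V
G ∧ X = V
C ∨ Z = A
V ∧ A = V
V ∨ V = V

V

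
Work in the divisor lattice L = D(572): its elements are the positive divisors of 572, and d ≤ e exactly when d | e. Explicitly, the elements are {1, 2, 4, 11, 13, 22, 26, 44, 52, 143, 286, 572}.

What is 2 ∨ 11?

22

In the divisibility order, the join is the least common multiple: lcm(2, 11) = 22.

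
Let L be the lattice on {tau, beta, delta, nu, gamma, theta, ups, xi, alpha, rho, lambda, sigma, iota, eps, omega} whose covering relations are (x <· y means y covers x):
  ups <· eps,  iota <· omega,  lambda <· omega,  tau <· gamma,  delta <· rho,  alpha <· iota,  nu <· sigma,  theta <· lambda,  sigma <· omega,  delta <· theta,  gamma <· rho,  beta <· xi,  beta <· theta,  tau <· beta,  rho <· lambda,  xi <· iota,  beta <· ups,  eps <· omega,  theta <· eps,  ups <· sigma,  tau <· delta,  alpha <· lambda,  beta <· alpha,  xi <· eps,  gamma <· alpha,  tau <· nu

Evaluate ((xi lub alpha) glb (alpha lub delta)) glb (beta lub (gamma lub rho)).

alpha

xi ∨ alpha = iota
alpha ∨ delta = lambda
iota ∧ lambda = alpha
gamma ∨ rho = rho
beta ∨ rho = lambda
alpha ∧ lambda = alpha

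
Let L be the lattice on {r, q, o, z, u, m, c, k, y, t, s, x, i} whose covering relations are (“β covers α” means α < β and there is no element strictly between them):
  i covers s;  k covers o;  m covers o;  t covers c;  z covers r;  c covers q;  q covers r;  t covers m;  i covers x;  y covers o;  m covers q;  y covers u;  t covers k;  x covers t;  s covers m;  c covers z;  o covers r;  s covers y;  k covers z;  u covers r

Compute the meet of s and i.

s

Common lower bounds of {s, i}: m, o, q, r, s, u, y.
The greatest among these is s.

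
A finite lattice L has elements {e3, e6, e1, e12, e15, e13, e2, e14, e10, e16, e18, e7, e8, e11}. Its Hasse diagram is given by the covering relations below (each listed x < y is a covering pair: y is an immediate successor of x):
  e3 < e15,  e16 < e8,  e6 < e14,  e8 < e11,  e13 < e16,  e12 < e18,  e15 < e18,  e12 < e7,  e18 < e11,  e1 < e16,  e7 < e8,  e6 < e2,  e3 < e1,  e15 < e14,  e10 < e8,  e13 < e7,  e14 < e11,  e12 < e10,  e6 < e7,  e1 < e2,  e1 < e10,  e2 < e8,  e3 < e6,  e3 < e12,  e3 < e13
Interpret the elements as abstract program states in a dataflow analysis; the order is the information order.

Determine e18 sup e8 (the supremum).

Common upper bounds of {e18, e8}: e11.
The least among these is e11.

e11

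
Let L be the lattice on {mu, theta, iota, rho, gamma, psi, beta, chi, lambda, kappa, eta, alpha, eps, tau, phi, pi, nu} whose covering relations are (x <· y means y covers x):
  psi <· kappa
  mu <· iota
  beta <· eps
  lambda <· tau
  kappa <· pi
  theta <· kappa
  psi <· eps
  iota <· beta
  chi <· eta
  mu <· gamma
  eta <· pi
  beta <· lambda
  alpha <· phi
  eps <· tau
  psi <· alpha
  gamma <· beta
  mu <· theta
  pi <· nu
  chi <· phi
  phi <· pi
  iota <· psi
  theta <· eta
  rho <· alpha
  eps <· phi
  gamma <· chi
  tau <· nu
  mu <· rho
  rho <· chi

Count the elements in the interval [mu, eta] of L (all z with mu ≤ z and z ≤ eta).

6

The interval [mu, eta] = {chi, eta, gamma, mu, rho, theta}, which has 6 elements.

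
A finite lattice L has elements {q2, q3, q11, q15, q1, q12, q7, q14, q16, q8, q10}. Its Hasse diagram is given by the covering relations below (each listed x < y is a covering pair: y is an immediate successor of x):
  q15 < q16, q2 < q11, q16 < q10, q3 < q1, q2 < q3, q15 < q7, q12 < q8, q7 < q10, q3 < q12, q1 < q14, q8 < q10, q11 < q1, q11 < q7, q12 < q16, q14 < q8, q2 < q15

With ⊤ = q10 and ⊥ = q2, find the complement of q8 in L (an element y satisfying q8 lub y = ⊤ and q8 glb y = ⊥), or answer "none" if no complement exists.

Need y with q8 ∨ y = q10 and q8 ∧ y = q2.
Checking each element gives: q15.

q15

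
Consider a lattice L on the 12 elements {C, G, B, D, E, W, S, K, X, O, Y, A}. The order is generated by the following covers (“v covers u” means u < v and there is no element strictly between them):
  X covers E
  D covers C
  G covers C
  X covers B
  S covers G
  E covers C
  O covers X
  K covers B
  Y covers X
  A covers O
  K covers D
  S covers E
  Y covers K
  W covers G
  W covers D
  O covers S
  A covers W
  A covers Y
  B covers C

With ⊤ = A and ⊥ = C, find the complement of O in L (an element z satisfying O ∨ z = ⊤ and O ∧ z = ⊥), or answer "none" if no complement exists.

Need z with O ∨ z = A and O ∧ z = C.
Checking each element gives: D.

D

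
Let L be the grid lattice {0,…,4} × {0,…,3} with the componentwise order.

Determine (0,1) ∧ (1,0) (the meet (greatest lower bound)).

(0,0)

In a product of chains, the meet is componentwise min, giving (0,0).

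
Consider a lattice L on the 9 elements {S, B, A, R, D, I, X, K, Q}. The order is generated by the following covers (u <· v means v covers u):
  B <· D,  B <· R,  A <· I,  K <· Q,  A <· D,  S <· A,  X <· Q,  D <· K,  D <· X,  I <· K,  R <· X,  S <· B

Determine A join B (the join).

Common upper bounds of {A, B}: D, K, Q, X.
The least among these is D.

D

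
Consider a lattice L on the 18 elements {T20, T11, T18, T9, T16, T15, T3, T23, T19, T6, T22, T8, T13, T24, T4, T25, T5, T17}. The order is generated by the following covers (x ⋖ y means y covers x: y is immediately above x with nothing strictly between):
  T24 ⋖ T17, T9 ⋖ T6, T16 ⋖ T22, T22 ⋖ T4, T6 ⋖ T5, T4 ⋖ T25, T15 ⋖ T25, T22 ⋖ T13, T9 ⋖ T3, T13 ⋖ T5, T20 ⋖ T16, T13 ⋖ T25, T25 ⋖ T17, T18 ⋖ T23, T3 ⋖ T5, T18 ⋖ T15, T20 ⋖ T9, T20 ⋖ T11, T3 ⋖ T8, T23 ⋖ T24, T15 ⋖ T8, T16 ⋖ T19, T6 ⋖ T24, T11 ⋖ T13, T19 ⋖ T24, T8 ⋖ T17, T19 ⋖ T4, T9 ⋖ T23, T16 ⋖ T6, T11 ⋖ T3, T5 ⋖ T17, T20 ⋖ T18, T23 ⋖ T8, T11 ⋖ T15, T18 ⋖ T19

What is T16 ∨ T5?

T5

Common upper bounds of {T16, T5}: T17, T5.
The least among these is T5.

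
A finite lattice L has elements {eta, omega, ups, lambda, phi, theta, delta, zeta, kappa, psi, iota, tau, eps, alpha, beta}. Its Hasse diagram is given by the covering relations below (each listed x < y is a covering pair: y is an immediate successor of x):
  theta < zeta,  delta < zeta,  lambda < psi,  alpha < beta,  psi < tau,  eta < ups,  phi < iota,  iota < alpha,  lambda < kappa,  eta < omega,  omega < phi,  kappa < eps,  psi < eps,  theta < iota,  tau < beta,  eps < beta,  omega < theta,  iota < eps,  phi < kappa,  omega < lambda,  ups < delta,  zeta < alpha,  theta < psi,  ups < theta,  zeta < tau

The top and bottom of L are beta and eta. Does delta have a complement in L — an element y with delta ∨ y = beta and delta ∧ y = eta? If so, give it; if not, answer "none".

Need y with delta ∨ y = beta and delta ∧ y = eta.
Checking each element gives: kappa.

kappa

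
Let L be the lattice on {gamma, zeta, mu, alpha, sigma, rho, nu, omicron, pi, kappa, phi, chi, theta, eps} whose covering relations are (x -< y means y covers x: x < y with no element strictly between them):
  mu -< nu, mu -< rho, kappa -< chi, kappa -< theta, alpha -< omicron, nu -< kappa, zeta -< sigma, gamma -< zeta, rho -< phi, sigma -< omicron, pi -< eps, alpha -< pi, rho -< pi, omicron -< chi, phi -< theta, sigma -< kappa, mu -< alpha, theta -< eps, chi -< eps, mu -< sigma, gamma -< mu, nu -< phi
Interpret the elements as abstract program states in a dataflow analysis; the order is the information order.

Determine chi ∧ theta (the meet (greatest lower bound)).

Common lower bounds of {chi, theta}: gamma, kappa, mu, nu, sigma, zeta.
The greatest among these is kappa.

kappa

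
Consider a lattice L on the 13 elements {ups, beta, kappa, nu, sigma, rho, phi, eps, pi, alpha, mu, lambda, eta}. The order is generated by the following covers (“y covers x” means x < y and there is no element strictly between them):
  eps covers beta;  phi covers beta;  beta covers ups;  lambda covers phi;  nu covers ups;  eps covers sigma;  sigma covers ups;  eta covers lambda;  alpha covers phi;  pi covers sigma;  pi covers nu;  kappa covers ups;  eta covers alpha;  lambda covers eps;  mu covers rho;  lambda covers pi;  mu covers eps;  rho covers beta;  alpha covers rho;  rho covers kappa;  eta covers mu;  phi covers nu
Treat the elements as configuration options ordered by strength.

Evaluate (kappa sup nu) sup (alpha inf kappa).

alpha

kappa ∨ nu = alpha
alpha ∧ kappa = kappa
alpha ∨ kappa = alpha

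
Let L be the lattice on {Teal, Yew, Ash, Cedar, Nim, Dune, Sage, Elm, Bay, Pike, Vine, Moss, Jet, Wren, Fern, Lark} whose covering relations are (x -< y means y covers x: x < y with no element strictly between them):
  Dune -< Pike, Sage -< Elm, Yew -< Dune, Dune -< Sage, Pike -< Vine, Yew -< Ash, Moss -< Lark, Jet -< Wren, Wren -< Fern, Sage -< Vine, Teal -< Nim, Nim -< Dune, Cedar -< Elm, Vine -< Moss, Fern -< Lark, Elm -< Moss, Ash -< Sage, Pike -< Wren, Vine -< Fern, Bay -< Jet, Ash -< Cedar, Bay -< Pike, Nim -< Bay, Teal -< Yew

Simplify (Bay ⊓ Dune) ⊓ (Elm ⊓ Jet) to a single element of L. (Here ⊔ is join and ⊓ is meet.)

Bay ∧ Dune = Nim
Elm ∧ Jet = Nim
Nim ∧ Nim = Nim

Nim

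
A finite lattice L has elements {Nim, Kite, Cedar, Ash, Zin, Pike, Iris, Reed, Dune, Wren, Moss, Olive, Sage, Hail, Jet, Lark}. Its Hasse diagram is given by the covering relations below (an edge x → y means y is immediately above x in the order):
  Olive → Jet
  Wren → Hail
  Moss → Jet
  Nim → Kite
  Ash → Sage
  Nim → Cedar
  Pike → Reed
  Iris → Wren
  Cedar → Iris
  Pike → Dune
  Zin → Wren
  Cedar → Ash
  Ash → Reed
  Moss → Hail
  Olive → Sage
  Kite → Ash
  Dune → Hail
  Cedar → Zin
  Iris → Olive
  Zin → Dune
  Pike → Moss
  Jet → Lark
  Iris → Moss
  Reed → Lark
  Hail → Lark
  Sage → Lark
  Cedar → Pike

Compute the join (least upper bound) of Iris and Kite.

Sage

Common upper bounds of {Iris, Kite}: Lark, Sage.
The least among these is Sage.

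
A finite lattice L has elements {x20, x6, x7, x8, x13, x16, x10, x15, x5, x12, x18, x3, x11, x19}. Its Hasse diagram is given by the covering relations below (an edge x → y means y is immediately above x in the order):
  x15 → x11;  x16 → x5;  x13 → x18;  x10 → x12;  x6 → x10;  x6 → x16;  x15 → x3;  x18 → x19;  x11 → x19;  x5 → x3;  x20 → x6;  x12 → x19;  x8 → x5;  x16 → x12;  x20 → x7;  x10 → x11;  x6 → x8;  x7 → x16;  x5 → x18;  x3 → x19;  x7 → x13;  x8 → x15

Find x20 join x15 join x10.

x11

Common upper bounds of {x20, x15, x10}: x11, x19.
The least among these is x11.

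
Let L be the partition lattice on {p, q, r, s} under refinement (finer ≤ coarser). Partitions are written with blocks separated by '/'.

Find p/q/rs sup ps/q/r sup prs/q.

The join of p/q/rs, ps/q/r, prs/q merges any blocks that overlap across the partitions, giving prs/q.

prs/q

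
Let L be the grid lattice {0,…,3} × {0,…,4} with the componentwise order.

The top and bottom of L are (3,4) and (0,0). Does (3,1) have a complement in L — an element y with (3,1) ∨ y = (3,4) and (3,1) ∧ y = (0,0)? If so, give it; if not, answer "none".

none

For every candidate y, either (3,1) ∨ y ≠ (3,4) or (3,1) ∧ y ≠ (0,0); no complement exists.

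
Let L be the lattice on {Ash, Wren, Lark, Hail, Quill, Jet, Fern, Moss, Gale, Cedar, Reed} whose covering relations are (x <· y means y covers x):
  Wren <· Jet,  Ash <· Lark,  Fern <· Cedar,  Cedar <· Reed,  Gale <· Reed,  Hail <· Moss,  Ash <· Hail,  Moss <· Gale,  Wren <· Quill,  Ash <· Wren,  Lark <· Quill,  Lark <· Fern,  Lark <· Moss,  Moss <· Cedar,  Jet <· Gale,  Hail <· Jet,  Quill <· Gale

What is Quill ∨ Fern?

Reed

Common upper bounds of {Quill, Fern}: Reed.
The least among these is Reed.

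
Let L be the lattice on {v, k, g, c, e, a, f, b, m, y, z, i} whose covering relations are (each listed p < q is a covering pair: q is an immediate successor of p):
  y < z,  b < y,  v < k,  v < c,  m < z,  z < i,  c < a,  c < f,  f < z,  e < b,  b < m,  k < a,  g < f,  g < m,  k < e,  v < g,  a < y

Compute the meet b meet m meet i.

Common lower bounds of {b, m, i}: b, e, k, v.
The greatest among these is b.

b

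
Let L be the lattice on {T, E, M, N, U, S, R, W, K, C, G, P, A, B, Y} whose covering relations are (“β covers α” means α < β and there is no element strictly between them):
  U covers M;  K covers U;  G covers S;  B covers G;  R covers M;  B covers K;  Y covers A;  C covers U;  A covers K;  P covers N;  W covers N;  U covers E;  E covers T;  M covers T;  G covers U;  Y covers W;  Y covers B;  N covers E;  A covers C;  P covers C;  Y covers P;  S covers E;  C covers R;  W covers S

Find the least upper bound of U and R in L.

Common upper bounds of {U, R}: A, C, P, Y.
The least among these is C.

C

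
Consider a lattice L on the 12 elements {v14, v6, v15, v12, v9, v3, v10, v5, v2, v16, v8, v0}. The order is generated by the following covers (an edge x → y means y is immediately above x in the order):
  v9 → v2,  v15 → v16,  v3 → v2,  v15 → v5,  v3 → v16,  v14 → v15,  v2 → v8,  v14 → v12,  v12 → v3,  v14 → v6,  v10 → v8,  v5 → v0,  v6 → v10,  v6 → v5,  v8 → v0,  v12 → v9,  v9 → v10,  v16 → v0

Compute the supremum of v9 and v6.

v10

Common upper bounds of {v9, v6}: v0, v10, v8.
The least among these is v10.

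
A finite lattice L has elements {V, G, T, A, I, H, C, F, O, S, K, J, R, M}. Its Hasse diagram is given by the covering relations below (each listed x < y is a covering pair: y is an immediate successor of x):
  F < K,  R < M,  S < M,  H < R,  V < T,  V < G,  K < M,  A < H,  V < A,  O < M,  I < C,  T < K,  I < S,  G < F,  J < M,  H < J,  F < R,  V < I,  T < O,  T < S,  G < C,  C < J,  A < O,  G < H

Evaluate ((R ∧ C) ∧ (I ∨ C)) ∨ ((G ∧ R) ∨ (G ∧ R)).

G

R ∧ C = G
I ∨ C = C
G ∧ C = G
G ∧ R = G
G ∧ R = G
G ∨ G = G
G ∨ G = G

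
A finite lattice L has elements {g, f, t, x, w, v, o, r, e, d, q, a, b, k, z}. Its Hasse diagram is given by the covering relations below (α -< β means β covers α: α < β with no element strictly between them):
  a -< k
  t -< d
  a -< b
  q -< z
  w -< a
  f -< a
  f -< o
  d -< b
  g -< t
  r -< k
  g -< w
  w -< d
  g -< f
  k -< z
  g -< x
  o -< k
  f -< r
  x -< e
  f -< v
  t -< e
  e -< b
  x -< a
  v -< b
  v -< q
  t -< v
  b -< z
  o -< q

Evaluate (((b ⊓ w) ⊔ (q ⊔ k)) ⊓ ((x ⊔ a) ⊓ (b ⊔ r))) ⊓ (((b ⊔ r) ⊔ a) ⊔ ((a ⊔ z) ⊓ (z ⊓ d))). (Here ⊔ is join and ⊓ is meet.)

b ∧ w = w
q ∨ k = z
w ∨ z = z
x ∨ a = a
b ∨ r = z
a ∧ z = a
z ∧ a = a
b ∨ r = z
z ∨ a = z
a ∨ z = z
z ∧ d = d
z ∧ d = d
z ∨ d = z
a ∧ z = a

a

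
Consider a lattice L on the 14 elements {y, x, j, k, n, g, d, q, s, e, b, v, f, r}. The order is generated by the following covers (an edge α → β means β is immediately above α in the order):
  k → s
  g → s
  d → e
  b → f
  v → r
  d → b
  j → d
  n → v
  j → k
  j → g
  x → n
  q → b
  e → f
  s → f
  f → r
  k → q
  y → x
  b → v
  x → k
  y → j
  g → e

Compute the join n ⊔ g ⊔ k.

r

Common upper bounds of {n, g, k}: r.
The least among these is r.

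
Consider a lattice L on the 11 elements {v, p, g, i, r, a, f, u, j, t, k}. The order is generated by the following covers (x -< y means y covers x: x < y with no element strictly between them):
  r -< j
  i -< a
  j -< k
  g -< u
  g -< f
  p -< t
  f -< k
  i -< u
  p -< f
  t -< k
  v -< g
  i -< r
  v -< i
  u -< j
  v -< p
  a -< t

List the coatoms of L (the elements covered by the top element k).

The coatoms are exactly the elements covered by k: f, j, t.

f, j, t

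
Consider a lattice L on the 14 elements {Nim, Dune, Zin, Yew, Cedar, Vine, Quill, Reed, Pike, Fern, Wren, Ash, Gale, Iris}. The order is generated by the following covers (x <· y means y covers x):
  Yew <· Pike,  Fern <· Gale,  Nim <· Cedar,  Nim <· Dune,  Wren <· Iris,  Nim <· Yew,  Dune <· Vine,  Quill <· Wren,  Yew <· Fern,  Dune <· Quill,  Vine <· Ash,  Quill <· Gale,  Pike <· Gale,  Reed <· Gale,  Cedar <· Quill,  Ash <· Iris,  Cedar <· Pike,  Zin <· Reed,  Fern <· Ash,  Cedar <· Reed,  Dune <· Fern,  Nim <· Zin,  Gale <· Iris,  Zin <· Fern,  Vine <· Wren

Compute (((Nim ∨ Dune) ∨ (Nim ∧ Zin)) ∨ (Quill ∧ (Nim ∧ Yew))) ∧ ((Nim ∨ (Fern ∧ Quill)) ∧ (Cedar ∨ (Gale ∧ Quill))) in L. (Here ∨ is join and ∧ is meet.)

Dune

Nim ∨ Dune = Dune
Nim ∧ Zin = Nim
Dune ∨ Nim = Dune
Nim ∧ Yew = Nim
Quill ∧ Nim = Nim
Dune ∨ Nim = Dune
Fern ∧ Quill = Dune
Nim ∨ Dune = Dune
Gale ∧ Quill = Quill
Cedar ∨ Quill = Quill
Dune ∧ Quill = Dune
Dune ∧ Dune = Dune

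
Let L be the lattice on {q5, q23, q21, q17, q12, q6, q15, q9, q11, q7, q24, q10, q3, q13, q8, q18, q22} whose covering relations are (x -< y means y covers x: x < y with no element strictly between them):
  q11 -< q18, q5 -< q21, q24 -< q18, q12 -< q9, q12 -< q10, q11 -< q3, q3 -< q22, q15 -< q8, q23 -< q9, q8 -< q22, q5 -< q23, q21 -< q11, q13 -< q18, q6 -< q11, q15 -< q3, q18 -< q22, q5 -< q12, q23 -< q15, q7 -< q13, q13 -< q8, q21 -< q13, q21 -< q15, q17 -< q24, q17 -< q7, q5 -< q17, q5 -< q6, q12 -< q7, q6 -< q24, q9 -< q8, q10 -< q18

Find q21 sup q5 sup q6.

Common upper bounds of {q21, q5, q6}: q11, q18, q22, q3.
The least among these is q11.

q11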